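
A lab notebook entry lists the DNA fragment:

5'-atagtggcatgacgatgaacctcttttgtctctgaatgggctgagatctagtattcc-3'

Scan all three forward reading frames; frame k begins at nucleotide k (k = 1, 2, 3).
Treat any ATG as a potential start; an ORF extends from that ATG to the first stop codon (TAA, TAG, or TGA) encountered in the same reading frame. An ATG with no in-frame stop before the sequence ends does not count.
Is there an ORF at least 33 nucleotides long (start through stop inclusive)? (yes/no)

Frame 1: ATA GTG GCA TGA CGA TGA ACC TCT TTT GTC TCT GAA TGG GCT GAG ATC TAG TAT TCC — no ATG→stop ORF.
Frame 2: TAG TGG CAT GAC GAT GAA CCT CTT TTG TCT CTG AAT GGG CTG AGA TCT AGT ATT — no ATG→stop ORF.
Frame 3: AGT GGC ATG ACG ATG AAC CTC TTT TGT CTC TGA ATG GGC TGA GAT CTA GTA TTC — ATG at 9, stop TGA at 33 → 27 nt; ATG at 15, stop TGA at 33 → 21 nt; ATG at 36, stop TGA at 42 → 9 nt.
Largest ORF found is 27 nucleotides < 33, so no.

no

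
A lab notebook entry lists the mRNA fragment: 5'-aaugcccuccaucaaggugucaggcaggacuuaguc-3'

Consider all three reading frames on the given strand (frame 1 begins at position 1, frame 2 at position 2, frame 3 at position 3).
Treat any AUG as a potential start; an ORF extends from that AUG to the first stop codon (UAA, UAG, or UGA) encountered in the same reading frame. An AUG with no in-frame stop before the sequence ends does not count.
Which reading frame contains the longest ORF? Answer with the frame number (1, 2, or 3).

Frame 1: AAU GCC CUC CAU CAA GGU GUC AGG CAG GAC UUA GUC — no AUG→stop ORF.
Frame 2: AUG CCC UCC AUC AAG GUG UCA GGC AGG ACU UAG — AUG at 2, stop UAG at 32 → 33 nt.
Frame 3: UGC CCU CCA UCA AGG UGU CAG GCA GGA CUU AGU — no AUG→stop ORF.
Longest ORF is 33 nt in frame 2 (positions 2–34).

2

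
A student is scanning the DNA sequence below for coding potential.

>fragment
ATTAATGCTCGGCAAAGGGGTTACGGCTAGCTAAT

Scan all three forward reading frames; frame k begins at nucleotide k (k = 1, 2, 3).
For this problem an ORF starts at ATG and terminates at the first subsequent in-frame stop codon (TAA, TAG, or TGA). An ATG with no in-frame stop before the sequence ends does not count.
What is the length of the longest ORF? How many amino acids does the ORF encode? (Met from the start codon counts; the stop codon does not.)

9

Frame 1: ATT AAT GCT CGG CAA AGG GGT TAC GGC TAG CTA — no ATG→stop ORF.
Frame 2: TTA ATG CTC GGC AAA GGG GTT ACG GCT AGC TAA — ATG at 5, stop TAA at 32 → 30 nt.
Frame 3: TAA TGC TCG GCA AAG GGG TTA CGG CTA GCT AAT — no ATG→stop ORF.
Longest: frame 2, positions 5–34, 30 nt = 10 codons = 9 aa. → 9 amino acids.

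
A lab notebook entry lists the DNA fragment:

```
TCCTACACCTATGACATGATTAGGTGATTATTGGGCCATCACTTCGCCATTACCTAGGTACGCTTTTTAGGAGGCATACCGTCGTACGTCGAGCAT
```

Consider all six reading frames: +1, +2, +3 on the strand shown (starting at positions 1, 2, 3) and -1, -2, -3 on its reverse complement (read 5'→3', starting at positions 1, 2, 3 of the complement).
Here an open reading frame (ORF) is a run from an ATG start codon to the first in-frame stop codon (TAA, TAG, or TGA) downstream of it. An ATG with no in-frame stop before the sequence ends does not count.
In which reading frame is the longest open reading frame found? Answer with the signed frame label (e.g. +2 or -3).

-1

Reverse complement (5'→3'): ATGCTCGACGTACGACGGTATGCCTCCTAAAAAGCGTACCTAGGTAATGGCGAAGTGATGGCCCAATAATCACCTAATCATGTCATAGGTGTAGGA
Frame +1: TCC TAC ACC TAT GAC ATG ATT AGG TGA TTA TTG GGC CAT CAC TTC GCC ATT ACC TAG GTA CGC TTT TTA GGA GGC ATA CCG TCG TAC GTC GAG CAT — ATG at 16, stop TGA at 25 → 12 nt.
Frame +2: CCT ACA CCT ATG ACA TGA TTA GGT GAT TAT TGG GCC ATC ACT TCG CCA TTA CCT AGG TAC GCT TTT TAG GAG GCA TAC CGT CGT ACG TCG AGC — ATG at 11, stop TGA at 17 → 9 nt.
Frame +3: CTA CAC CTA TGA CAT GAT TAG GTG ATT ATT GGG CCA TCA CTT CGC CAT TAC CTA GGT ACG CTT TTT AGG AGG CAT ACC GTC GTA CGT CGA GCA — no ATG→stop ORF.
Frame -1: ATG CTC GAC GTA CGA CGG TAT GCC TCC TAA AAA GCG TAC CTA GGT AAT GGC GAA GTG ATG GCC CAA TAA TCA CCT AAT CAT GTC ATA GGT GTA GGA — ATG at 1, stop TAA at 28 → 30 nt; ATG at 58, stop TAA at 67 → 12 nt.
Frame -2: TGC TCG ACG TAC GAC GGT ATG CCT CCT AAA AAG CGT ACC TAG GTA ATG GCG AAG TGA TGG CCC AAT AAT CAC CTA ATC ATG TCA TAG GTG TAG — ATG at 20, stop TAG at 41 → 24 nt; ATG at 47, stop TGA at 56 → 12 nt; ATG at 80, stop TAG at 86 → 9 nt.
Frame -3: GCT CGA CGT ACG ACG GTA TGC CTC CTA AAA AGC GTA CCT AGG TAA TGG CGA AGT GAT GGC CCA ATA ATC ACC TAA TCA TGT CAT AGG TGT AGG — no ATG→stop ORF.
Longest ORF is 30 nt in frame -1 (positions 1–30).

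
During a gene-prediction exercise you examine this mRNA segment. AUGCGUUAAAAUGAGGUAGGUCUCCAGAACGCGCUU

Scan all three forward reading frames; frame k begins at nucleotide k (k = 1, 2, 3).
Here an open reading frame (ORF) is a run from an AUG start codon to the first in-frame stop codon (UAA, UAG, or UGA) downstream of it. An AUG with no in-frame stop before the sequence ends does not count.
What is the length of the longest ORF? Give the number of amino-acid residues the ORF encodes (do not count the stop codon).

2

Frame 1: AUG CGU UAA AAU GAG GUA GGU CUC CAG AAC GCG CUU — AUG at 1, stop UAA at 7 → 9 nt.
Frame 2: UGC GUU AAA AUG AGG UAG GUC UCC AGA ACG CGC — AUG at 11, stop UAG at 17 → 9 nt.
Frame 3: GCG UUA AAA UGA GGU AGG UCU CCA GAA CGC GCU — no AUG→stop ORF.
Longest: frame 1, positions 1–9, 9 nt = 3 codons = 2 aa. → 2 amino acids.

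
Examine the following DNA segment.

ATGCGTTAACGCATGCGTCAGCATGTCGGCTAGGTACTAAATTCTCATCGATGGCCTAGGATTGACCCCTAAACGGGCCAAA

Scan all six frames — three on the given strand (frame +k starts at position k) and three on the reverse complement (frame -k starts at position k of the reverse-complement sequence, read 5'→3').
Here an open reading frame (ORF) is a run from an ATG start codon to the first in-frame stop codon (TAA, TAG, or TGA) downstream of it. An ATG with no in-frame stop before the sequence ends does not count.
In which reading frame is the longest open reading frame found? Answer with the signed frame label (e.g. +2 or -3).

Reverse complement (5'→3'): TTTGGCCCGTTTAGGGGTCAATCCTAGGCCATCGATGAGAATTTAGTACCTAGCCGACATGCTGACGCATGCGTTAACGCAT
Frame +1: ATG CGT TAA CGC ATG CGT CAG CAT GTC GGC TAG GTA CTA AAT TCT CAT CGA TGG CCT AGG ATT GAC CCC TAA ACG GGC CAA — ATG at 1, stop TAA at 7 → 9 nt; ATG at 13, stop TAG at 31 → 21 nt.
Frame +2: TGC GTT AAC GCA TGC GTC AGC ATG TCG GCT AGG TAC TAA ATT CTC ATC GAT GGC CTA GGA TTG ACC CCT AAA CGG GCC AAA — ATG at 23, stop TAA at 38 → 18 nt.
Frame +3: GCG TTA ACG CAT GCG TCA GCA TGT CGG CTA GGT ACT AAA TTC TCA TCG ATG GCC TAG GAT TGA CCC CTA AAC GGG CCA — ATG at 51, stop TAG at 57 → 9 nt.
Frame -1: TTT GGC CCG TTT AGG GGT CAA TCC TAG GCC ATC GAT GAG AAT TTA GTA CCT AGC CGA CAT GCT GAC GCA TGC GTT AAC GCA — no ATG→stop ORF.
Frame -2: TTG GCC CGT TTA GGG GTC AAT CCT AGG CCA TCG ATG AGA ATT TAG TAC CTA GCC GAC ATG CTG ACG CAT GCG TTA ACG CAT — ATG at 35, stop TAG at 44 → 12 nt.
Frame -3: TGG CCC GTT TAG GGG TCA ATC CTA GGC CAT CGA TGA GAA TTT AGT ACC TAG CCG ACA TGC TGA CGC ATG CGT TAA CGC — ATG at 69, stop TAA at 75 → 9 nt.
Longest ORF is 21 nt in frame +1 (positions 13–33).

+1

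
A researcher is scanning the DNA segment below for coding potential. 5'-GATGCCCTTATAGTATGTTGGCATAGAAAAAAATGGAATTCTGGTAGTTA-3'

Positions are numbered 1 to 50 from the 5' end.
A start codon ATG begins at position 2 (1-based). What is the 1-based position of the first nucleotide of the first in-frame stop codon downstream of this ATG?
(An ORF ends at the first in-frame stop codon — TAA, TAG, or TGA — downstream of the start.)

11

Codons from position 2: ATG (2–4), CCC (5–7), TTA (8–10), TAG (11–13).
TAG is a stop codon; it begins at position 11.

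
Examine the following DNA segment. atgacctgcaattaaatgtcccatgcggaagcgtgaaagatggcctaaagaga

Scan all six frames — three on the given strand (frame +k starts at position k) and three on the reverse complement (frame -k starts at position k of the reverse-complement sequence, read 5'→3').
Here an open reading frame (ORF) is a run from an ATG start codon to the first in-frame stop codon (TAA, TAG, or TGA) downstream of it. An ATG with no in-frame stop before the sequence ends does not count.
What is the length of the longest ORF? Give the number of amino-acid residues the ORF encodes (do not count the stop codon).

Reverse complement (5'→3'): TCTCTTTAGGCCATCTTTCACGCTTCCGCATGGGACATTTAATTGCAGGTCAT
Frame +1: ATG ACC TGC AAT TAA ATG TCC CAT GCG GAA GCG TGA AAG ATG GCC TAA AGA — ATG at 1, stop TAA at 13 → 15 nt; ATG at 16, stop TGA at 34 → 21 nt; ATG at 40, stop TAA at 46 → 9 nt.
Frame +2: TGA CCT GCA ATT AAA TGT CCC ATG CGG AAG CGT GAA AGA TGG CCT AAA GAG — no ATG→stop ORF.
Frame +3: GAC CTG CAA TTA AAT GTC CCA TGC GGA AGC GTG AAA GAT GGC CTA AAG AGA — no ATG→stop ORF.
Frame -1: TCT CTT TAG GCC ATC TTT CAC GCT TCC GCA TGG GAC ATT TAA TTG CAG GTC — no ATG→stop ORF.
Frame -2: CTC TTT AGG CCA TCT TTC ACG CTT CCG CAT GGG ACA TTT AAT TGC AGG TCA — no ATG→stop ORF.
Frame -3: TCT TTA GGC CAT CTT TCA CGC TTC CGC ATG GGA CAT TTA ATT GCA GGT CAT — no ATG→stop ORF.
Longest: frame +1, positions 16–36, 21 nt = 7 codons = 6 aa. → 6 amino acids.

6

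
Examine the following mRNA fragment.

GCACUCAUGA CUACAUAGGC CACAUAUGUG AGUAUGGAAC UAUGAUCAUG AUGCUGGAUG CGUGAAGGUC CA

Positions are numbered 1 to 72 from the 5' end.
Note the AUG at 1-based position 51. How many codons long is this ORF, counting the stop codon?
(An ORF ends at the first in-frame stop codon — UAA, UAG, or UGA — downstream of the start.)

5

Codons from position 51: AUG (51–53), CUG (54–56), GAU (57–59), GCG (60–62), UGA (63–65).
UGA is the first in-frame stop; that's 5 codons including the stop.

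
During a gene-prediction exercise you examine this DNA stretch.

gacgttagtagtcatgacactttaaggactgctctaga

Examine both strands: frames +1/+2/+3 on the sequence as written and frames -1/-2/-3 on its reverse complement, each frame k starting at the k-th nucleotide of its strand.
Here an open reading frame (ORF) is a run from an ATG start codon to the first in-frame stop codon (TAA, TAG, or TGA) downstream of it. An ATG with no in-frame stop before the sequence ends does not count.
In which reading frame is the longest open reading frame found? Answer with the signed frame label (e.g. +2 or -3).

Reverse complement (5'→3'): TCTAGAGCAGTCCTTAAAGTGTCATGACTACTAACGTC
Frame +1: GAC GTT AGT AGT CAT GAC ACT TTA AGG ACT GCT CTA — no ATG→stop ORF.
Frame +2: ACG TTA GTA GTC ATG ACA CTT TAA GGA CTG CTC TAG — ATG at 14, stop TAA at 23 → 12 nt.
Frame +3: CGT TAG TAG TCA TGA CAC TTT AAG GAC TGC TCT AGA — no ATG→stop ORF.
Frame -1: TCT AGA GCA GTC CTT AAA GTG TCA TGA CTA CTA ACG — no ATG→stop ORF.
Frame -2: CTA GAG CAG TCC TTA AAG TGT CAT GAC TAC TAA CGT — no ATG→stop ORF.
Frame -3: TAG AGC AGT CCT TAA AGT GTC ATG ACT ACT AAC GTC — no ATG→stop ORF.
Longest ORF is 12 nt in frame +2 (positions 14–25).

+2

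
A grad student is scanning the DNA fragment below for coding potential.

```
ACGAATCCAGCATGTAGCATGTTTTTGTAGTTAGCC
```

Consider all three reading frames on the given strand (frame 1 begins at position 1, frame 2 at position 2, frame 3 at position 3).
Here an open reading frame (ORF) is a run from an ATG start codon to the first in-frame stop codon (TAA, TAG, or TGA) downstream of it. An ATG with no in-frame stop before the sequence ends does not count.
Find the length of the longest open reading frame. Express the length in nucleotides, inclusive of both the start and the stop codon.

12

Frame 1: ACG AAT CCA GCA TGT AGC ATG TTT TTG TAG TTA GCC — ATG at 19, stop TAG at 28 → 12 nt.
Frame 2: CGA ATC CAG CAT GTA GCA TGT TTT TGT AGT TAG — no ATG→stop ORF.
Frame 3: GAA TCC AGC ATG TAG CAT GTT TTT GTA GTT AGC — ATG at 12, stop TAG at 15 → 6 nt.
Longest: frame 1, positions 19–30, 12 nt = 4 codons = 3 aa. → 12 nucleotides.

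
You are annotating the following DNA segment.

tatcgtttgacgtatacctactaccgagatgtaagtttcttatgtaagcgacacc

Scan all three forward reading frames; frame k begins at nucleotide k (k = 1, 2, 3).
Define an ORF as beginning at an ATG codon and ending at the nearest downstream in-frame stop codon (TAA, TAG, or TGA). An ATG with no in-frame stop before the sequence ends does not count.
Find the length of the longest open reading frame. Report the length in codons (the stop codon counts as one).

Frame 1: TAT CGT TTG ACG TAT ACC TAC TAC CGA GAT GTA AGT TTC TTA TGT AAG CGA CAC — no ATG→stop ORF.
Frame 2: ATC GTT TGA CGT ATA CCT ACT ACC GAG ATG TAA GTT TCT TAT GTA AGC GAC ACC — ATG at 29, stop TAA at 32 → 6 nt.
Frame 3: TCG TTT GAC GTA TAC CTA CTA CCG AGA TGT AAG TTT CTT ATG TAA GCG ACA — ATG at 42, stop TAA at 45 → 6 nt.
Longest: frame 2, positions 29–34, 6 nt = 2 codons = 1 aa. → 2 codons.

2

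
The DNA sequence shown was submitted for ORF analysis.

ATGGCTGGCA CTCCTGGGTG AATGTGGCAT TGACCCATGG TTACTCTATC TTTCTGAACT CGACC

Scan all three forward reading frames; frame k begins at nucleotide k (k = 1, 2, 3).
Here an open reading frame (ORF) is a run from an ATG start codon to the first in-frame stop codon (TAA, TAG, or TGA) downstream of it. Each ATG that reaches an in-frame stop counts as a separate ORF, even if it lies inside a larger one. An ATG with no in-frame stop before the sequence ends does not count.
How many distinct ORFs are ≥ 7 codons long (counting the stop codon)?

2

Frame 1: ATG GCT GGC ACT CCT GGG TGA ATG TGG CAT TGA CCC ATG GTT ACT CTA TCT TTC TGA ACT CGA — ATG at 1, stop TGA at 19 → 21 nt; ATG at 22, stop TGA at 31 → 12 nt; ATG at 37, stop TGA at 55 → 21 nt.
Frame 2: TGG CTG GCA CTC CTG GGT GAA TGT GGC ATT GAC CCA TGG TTA CTC TAT CTT TCT GAA CTC GAC — no ATG→stop ORF.
Frame 3: GGC TGG CAC TCC TGG GTG AAT GTG GCA TTG ACC CAT GGT TAC TCT ATC TTT CTG AAC TCG ACC — no ATG→stop ORF.
ORFs ≥ 7 codons: frame 1 1–21 (7 codons), frame 1 37–57 (7 codons). Count = 2.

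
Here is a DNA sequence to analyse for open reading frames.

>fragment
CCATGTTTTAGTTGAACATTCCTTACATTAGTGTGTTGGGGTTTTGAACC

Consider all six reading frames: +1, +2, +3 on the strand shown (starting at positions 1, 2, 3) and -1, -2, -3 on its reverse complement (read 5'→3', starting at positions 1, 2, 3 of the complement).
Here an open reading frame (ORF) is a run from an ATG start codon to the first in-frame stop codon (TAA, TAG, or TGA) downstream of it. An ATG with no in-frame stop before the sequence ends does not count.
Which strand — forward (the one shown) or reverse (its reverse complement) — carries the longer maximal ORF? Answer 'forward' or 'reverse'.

reverse

Reverse complement (5'→3'): GGTTCAAAACCCCAACACACTAATGTAAGGAATGTTCAACTAAAACATGG
Frame +1: CCA TGT TTT AGT TGA ACA TTC CTT ACA TTA GTG TGT TGG GGT TTT GAA — no ATG→stop ORF.
Frame +2: CAT GTT TTA GTT GAA CAT TCC TTA CAT TAG TGT GTT GGG GTT TTG AAC — no ATG→stop ORF.
Frame +3: ATG TTT TAG TTG AAC ATT CCT TAC ATT AGT GTG TTG GGG TTT TGA ACC — ATG at 3, stop TAG at 9 → 9 nt.
Frame -1: GGT TCA AAA CCC CAA CAC ACT AAT GTA AGG AAT GTT CAA CTA AAA CAT — no ATG→stop ORF.
Frame -2: GTT CAA AAC CCC AAC ACA CTA ATG TAA GGA ATG TTC AAC TAA AAC ATG — ATG at 23, stop TAA at 26 → 6 nt; ATG at 32, stop TAA at 41 → 12 nt.
Frame -3: TTC AAA ACC CCA ACA CAC TAA TGT AAG GAA TGT TCA ACT AAA ACA TGG — no ATG→stop ORF.
Forward-strand max 9 nt; reverse-strand max 12 nt. The reverse strand has the longer ORF.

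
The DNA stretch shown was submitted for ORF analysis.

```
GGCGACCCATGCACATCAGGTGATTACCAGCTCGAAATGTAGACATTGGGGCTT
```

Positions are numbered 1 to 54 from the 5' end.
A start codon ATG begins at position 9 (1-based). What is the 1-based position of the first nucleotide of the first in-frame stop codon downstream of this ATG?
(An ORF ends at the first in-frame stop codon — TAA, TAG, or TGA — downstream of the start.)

Codons from position 9: ATG (9–11), CAC (12–14), ATC (15–17), AGG (18–20), TGA (21–23).
TGA is a stop codon; it begins at position 21.

21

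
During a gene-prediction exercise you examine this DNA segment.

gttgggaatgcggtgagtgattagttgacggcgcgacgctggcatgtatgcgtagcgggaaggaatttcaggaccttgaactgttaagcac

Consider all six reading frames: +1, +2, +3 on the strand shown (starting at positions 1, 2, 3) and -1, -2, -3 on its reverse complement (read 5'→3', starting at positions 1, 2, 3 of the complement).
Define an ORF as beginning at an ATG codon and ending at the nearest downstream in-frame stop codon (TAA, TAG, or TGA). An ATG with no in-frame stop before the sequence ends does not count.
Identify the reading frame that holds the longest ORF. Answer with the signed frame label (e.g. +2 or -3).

+2

Reverse complement (5'→3'): GTGCTTAACAGTTCAAGGTCCTGAAATTCCTTCCCGCTACGCATACATGCCAGCGTCGCGCCGTCAACTAATCACTCACCGCATTCCCAAC
Frame +1: GTT GGG AAT GCG GTG AGT GAT TAG TTG ACG GCG CGA CGC TGG CAT GTA TGC GTA GCG GGA AGG AAT TTC AGG ACC TTG AAC TGT TAA GCA — no ATG→stop ORF.
Frame +2: TTG GGA ATG CGG TGA GTG ATT AGT TGA CGG CGC GAC GCT GGC ATG TAT GCG TAG CGG GAA GGA ATT TCA GGA CCT TGA ACT GTT AAG CAC — ATG at 8, stop TGA at 14 → 9 nt; ATG at 44, stop TAG at 53 → 12 nt.
Frame +3: TGG GAA TGC GGT GAG TGA TTA GTT GAC GGC GCG ACG CTG GCA TGT ATG CGT AGC GGG AAG GAA TTT CAG GAC CTT GAA CTG TTA AGC — no ATG→stop ORF.
Frame -1: GTG CTT AAC AGT TCA AGG TCC TGA AAT TCC TTC CCG CTA CGC ATA CAT GCC AGC GTC GCG CCG TCA ACT AAT CAC TCA CCG CAT TCC CAA — no ATG→stop ORF.
Frame -2: TGC TTA ACA GTT CAA GGT CCT GAA ATT CCT TCC CGC TAC GCA TAC ATG CCA GCG TCG CGC CGT CAA CTA ATC ACT CAC CGC ATT CCC AAC — no ATG→stop ORF.
Frame -3: GCT TAA CAG TTC AAG GTC CTG AAA TTC CTT CCC GCT ACG CAT ACA TGC CAG CGT CGC GCC GTC AAC TAA TCA CTC ACC GCA TTC CCA — no ATG→stop ORF.
Longest ORF is 12 nt in frame +2 (positions 44–55).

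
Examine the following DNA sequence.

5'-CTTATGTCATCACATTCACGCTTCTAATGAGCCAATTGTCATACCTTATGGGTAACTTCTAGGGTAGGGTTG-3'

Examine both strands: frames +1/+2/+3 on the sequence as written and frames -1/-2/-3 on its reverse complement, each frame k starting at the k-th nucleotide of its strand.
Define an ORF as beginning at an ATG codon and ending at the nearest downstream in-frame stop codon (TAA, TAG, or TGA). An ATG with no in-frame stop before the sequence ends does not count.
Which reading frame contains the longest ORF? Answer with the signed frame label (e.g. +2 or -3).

+3

Reverse complement (5'→3'): CAACCCTACCCTAGAAGTTACCCATAAGGTATGACAATTGGCTCATTAGAAGCGTGAATGTGATGACATAAG
Frame +1: CTT ATG TCA TCA CAT TCA CGC TTC TAA TGA GCC AAT TGT CAT ACC TTA TGG GTA ACT TCT AGG GTA GGG TTG — ATG at 4, stop TAA at 25 → 24 nt.
Frame +2: TTA TGT CAT CAC ATT CAC GCT TCT AAT GAG CCA ATT GTC ATA CCT TAT GGG TAA CTT CTA GGG TAG GGT — no ATG→stop ORF.
Frame +3: TAT GTC ATC ACA TTC ACG CTT CTA ATG AGC CAA TTG TCA TAC CTT ATG GGT AAC TTC TAG GGT AGG GTT — ATG at 27, stop TAG at 60 → 36 nt; ATG at 48, stop TAG at 60 → 15 nt.
Frame -1: CAA CCC TAC CCT AGA AGT TAC CCA TAA GGT ATG ACA ATT GGC TCA TTA GAA GCG TGA ATG TGA TGA CAT AAG — ATG at 31, stop TGA at 55 → 27 nt; ATG at 58, stop TGA at 61 → 6 nt.
Frame -2: AAC CCT ACC CTA GAA GTT ACC CAT AAG GTA TGA CAA TTG GCT CAT TAG AAG CGT GAA TGT GAT GAC ATA — no ATG→stop ORF.
Frame -3: ACC CTA CCC TAG AAG TTA CCC ATA AGG TAT GAC AAT TGG CTC ATT AGA AGC GTG AAT GTG ATG ACA TAA — ATG at 63, stop TAA at 69 → 9 nt.
Longest ORF is 36 nt in frame +3 (positions 27–62).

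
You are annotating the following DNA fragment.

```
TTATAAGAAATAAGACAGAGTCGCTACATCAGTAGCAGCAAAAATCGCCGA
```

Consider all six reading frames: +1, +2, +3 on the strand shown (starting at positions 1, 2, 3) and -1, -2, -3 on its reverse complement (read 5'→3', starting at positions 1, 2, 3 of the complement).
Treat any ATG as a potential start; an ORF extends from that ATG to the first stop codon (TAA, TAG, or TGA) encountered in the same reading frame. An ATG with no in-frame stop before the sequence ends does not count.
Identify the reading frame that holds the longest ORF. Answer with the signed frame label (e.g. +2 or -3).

-2

Reverse complement (5'→3'): TCGGCGATTTTTGCTGCTACTGATGTAGCGACTCTGTCTTATTTCTTATAA
Frame +1: TTA TAA GAA ATA AGA CAG AGT CGC TAC ATC AGT AGC AGC AAA AAT CGC CGA — no ATG→stop ORF.
Frame +2: TAT AAG AAA TAA GAC AGA GTC GCT ACA TCA GTA GCA GCA AAA ATC GCC — no ATG→stop ORF.
Frame +3: ATA AGA AAT AAG ACA GAG TCG CTA CAT CAG TAG CAG CAA AAA TCG CCG — no ATG→stop ORF.
Frame -1: TCG GCG ATT TTT GCT GCT ACT GAT GTA GCG ACT CTG TCT TAT TTC TTA TAA — no ATG→stop ORF.
Frame -2: CGG CGA TTT TTG CTG CTA CTG ATG TAG CGA CTC TGT CTT ATT TCT TAT — ATG at 23, stop TAG at 26 → 6 nt.
Frame -3: GGC GAT TTT TGC TGC TAC TGA TGT AGC GAC TCT GTC TTA TTT CTT ATA — no ATG→stop ORF.
Longest ORF is 6 nt in frame -2 (positions 23–28).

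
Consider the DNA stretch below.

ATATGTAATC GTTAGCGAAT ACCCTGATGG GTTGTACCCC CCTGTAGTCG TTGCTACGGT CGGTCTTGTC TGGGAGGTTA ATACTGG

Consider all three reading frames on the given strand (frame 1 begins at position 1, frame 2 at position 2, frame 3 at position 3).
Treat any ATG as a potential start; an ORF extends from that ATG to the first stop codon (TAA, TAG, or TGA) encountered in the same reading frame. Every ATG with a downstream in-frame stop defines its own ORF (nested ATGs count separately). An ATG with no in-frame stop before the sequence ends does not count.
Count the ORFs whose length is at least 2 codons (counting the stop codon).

2

Frame 1: ATA TGT AAT CGT TAG CGA ATA CCC TGA TGG GTT GTA CCC CCC TGT AGT CGT TGC TAC GGT CGG TCT TGT CTG GGA GGT TAA TAC TGG — no ATG→stop ORF.
Frame 2: TAT GTA ATC GTT AGC GAA TAC CCT GAT GGG TTG TAC CCC CCT GTA GTC GTT GCT ACG GTC GGT CTT GTC TGG GAG GTT AAT ACT — no ATG→stop ORF.
Frame 3: ATG TAA TCG TTA GCG AAT ACC CTG ATG GGT TGT ACC CCC CTG TAG TCG TTG CTA CGG TCG GTC TTG TCT GGG AGG TTA ATA CTG — ATG at 3, stop TAA at 6 → 6 nt; ATG at 27, stop TAG at 45 → 21 nt.
ORFs ≥ 2 codons: frame 3 3–8 (2 codons), frame 3 27–47 (7 codons). Count = 2.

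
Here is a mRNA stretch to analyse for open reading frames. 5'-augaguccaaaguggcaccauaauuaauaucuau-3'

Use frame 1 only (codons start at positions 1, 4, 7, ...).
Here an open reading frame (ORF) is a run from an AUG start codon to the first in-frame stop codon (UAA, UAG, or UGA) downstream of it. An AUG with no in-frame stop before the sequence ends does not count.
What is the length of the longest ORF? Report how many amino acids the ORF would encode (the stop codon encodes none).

Frame 1: AUG AGU CCA AAG UGG CAC CAU AAU UAA UAU CUA — AUG at 1, stop UAA at 25 → 27 nt.
Longest: frame 1, positions 1–27, 27 nt = 9 codons = 8 aa. → 8 amino acids.

8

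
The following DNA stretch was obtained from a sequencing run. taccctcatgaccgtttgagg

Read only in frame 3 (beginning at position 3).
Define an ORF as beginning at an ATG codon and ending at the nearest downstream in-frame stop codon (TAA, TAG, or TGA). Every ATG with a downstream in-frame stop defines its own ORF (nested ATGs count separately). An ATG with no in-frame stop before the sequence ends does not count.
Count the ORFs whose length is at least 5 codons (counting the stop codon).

Frame 3: CCC TCA TGA CCG TTT GAG — no ATG→stop ORF.
No ORF reaches 5 codons. Count = 0.

0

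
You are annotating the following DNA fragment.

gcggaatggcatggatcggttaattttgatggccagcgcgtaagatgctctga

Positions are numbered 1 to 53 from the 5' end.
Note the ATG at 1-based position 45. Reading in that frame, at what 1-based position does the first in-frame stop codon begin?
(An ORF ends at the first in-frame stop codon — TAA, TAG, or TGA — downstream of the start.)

Codons from position 45: ATG (45–47), CTC (48–50), TGA (51–53).
TGA is a stop codon; it begins at position 51.

51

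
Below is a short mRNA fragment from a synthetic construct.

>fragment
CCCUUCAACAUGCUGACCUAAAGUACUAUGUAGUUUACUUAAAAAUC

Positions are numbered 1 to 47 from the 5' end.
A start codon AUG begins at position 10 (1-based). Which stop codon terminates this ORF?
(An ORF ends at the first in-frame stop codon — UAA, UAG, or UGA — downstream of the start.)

Codons from position 10: AUG (10–12), CUG (13–15), ACC (16–18), UAA (19–21).
The first in-frame stop codon is UAA.

UAA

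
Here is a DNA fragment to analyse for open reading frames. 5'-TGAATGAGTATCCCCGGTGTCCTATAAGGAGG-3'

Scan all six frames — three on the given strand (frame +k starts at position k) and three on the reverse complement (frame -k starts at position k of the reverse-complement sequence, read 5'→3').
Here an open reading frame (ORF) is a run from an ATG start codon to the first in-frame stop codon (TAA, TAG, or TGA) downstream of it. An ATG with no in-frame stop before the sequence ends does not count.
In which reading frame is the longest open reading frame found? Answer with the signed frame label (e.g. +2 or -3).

Reverse complement (5'→3'): CCTCCTTATAGGACACCGGGGATACTCATTCA
Frame +1: TGA ATG AGT ATC CCC GGT GTC CTA TAA GGA — ATG at 4, stop TAA at 25 → 24 nt.
Frame +2: GAA TGA GTA TCC CCG GTG TCC TAT AAG GAG — no ATG→stop ORF.
Frame +3: AAT GAG TAT CCC CGG TGT CCT ATA AGG AGG — no ATG→stop ORF.
Frame -1: CCT CCT TAT AGG ACA CCG GGG ATA CTC ATT — no ATG→stop ORF.
Frame -2: CTC CTT ATA GGA CAC CGG GGA TAC TCA TTC — no ATG→stop ORF.
Frame -3: TCC TTA TAG GAC ACC GGG GAT ACT CAT TCA — no ATG→stop ORF.
Longest ORF is 24 nt in frame +1 (positions 4–27).

+1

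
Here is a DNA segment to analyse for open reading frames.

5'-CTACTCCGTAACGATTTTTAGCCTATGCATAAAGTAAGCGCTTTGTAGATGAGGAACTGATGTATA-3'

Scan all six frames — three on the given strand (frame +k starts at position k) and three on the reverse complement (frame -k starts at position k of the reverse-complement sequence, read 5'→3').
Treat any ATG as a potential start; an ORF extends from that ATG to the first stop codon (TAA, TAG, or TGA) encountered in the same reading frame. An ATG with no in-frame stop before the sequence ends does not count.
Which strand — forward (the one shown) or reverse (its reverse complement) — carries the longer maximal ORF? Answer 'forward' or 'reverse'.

reverse

Reverse complement (5'→3'): TATACATCAGTTCCTCATCTACAAAGCGCTTACTTTATGCATAGGCTAAAAATCGTTACGGAGTAG
Frame +1: CTA CTC CGT AAC GAT TTT TAG CCT ATG CAT AAA GTA AGC GCT TTG TAG ATG AGG AAC TGA TGT ATA — ATG at 25, stop TAG at 46 → 24 nt; ATG at 49, stop TGA at 58 → 12 nt.
Frame +2: TAC TCC GTA ACG ATT TTT AGC CTA TGC ATA AAG TAA GCG CTT TGT AGA TGA GGA ACT GAT GTA — no ATG→stop ORF.
Frame +3: ACT CCG TAA CGA TTT TTA GCC TAT GCA TAA AGT AAG CGC TTT GTA GAT GAG GAA CTG ATG TAT — no ATG→stop ORF.
Frame -1: TAT ACA TCA GTT CCT CAT CTA CAA AGC GCT TAC TTT ATG CAT AGG CTA AAA ATC GTT ACG GAG TAG — ATG at 37, stop TAG at 64 → 30 nt.
Frame -2: ATA CAT CAG TTC CTC ATC TAC AAA GCG CTT ACT TTA TGC ATA GGC TAA AAA TCG TTA CGG AGT — no ATG→stop ORF.
Frame -3: TAC ATC AGT TCC TCA TCT ACA AAG CGC TTA CTT TAT GCA TAG GCT AAA AAT CGT TAC GGA GTA — no ATG→stop ORF.
Forward-strand max 24 nt; reverse-strand max 30 nt. The reverse strand has the longer ORF.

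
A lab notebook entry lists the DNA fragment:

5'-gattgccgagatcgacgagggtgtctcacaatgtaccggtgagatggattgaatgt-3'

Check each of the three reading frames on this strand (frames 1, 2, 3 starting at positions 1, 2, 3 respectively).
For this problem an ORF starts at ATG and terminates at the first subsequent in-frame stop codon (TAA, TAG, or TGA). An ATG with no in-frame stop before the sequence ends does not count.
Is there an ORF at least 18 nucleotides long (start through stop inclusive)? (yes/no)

no

Frame 1: GAT TGC CGA GAT CGA CGA GGG TGT CTC ACA ATG TAC CGG TGA GAT GGA TTG AAT — ATG at 31, stop TGA at 40 → 12 nt.
Frame 2: ATT GCC GAG ATC GAC GAG GGT GTC TCA CAA TGT ACC GGT GAG ATG GAT TGA ATG — ATG at 44, stop TGA at 50 → 9 nt.
Frame 3: TTG CCG AGA TCG ACG AGG GTG TCT CAC AAT GTA CCG GTG AGA TGG ATT GAA TGT — no ATG→stop ORF.
Largest ORF found is 12 nucleotides < 18, so no.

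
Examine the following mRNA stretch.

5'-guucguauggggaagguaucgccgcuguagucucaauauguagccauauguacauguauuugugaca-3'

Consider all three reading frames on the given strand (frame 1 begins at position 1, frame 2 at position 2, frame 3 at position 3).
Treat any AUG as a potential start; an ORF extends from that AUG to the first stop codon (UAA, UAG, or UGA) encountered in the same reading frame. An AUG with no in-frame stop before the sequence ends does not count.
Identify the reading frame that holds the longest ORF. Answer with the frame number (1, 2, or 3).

Frame 1: GUU CGU AUG GGG AAG GUA UCG CCG CUG UAG UCU CAA UAU GUA GCC AUA UGU ACA UGU AUU UGU GAC — AUG at 7, stop UAG at 28 → 24 nt.
Frame 2: UUC GUA UGG GGA AGG UAU CGC CGC UGU AGU CUC AAU AUG UAG CCA UAU GUA CAU GUA UUU GUG ACA — AUG at 38, stop UAG at 41 → 6 nt.
Frame 3: UCG UAU GGG GAA GGU AUC GCC GCU GUA GUC UCA AUA UGU AGC CAU AUG UAC AUG UAU UUG UGA — AUG at 48, stop UGA at 63 → 18 nt; AUG at 54, stop UGA at 63 → 12 nt.
Longest ORF is 24 nt in frame 1 (positions 7–30).

1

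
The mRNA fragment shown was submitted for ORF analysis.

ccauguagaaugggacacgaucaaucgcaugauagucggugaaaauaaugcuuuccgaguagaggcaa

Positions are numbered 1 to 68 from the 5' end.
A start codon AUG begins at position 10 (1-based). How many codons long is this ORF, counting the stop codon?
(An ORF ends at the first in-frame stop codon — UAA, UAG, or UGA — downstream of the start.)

Codons from position 10: AUG (10–12), GGA (13–15), CAC (16–18), GAU (19–21), CAA (22–24), UCG (25–27), CAU (28–30), GAU (31–33), AGU (34–36), CGG (37–39), UGA (40–42).
UGA is the first in-frame stop; that's 11 codons including the stop.

11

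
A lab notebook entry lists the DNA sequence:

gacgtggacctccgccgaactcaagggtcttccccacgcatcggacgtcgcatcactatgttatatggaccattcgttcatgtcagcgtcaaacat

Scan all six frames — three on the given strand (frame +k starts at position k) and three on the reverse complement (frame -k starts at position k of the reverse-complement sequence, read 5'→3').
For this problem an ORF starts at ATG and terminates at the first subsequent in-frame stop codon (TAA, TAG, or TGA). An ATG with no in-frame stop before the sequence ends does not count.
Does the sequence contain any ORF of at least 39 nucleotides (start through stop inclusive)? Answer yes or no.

Reverse complement (5'→3'): ATGTTTGACGCTGACATGAACGAATGGTCCATATAACATAGTGATGCGACGTCCGATGCGTGGGGAAGACCCTTGAGTTCGGCGGAGGTCCACGTC
Frame +1: GAC GTG GAC CTC CGC CGA ACT CAA GGG TCT TCC CCA CGC ATC GGA CGT CGC ATC ACT ATG TTA TAT GGA CCA TTC GTT CAT GTC AGC GTC AAA CAT — no ATG→stop ORF.
Frame +2: ACG TGG ACC TCC GCC GAA CTC AAG GGT CTT CCC CAC GCA TCG GAC GTC GCA TCA CTA TGT TAT ATG GAC CAT TCG TTC ATG TCA GCG TCA AAC — no ATG→stop ORF.
Frame +3: CGT GGA CCT CCG CCG AAC TCA AGG GTC TTC CCC ACG CAT CGG ACG TCG CAT CAC TAT GTT ATA TGG ACC ATT CGT TCA TGT CAG CGT CAA ACA — no ATG→stop ORF.
Frame -1: ATG TTT GAC GCT GAC ATG AAC GAA TGG TCC ATA TAA CAT AGT GAT GCG ACG TCC GAT GCG TGG GGA AGA CCC TTG AGT TCG GCG GAG GTC CAC GTC — ATG at 1, stop TAA at 34 → 36 nt; ATG at 16, stop TAA at 34 → 21 nt.
Frame -2: TGT TTG ACG CTG ACA TGA ACG AAT GGT CCA TAT AAC ATA GTG ATG CGA CGT CCG ATG CGT GGG GAA GAC CCT TGA GTT CGG CGG AGG TCC ACG — ATG at 44, stop TGA at 74 → 33 nt; ATG at 56, stop TGA at 74 → 21 nt.
Frame -3: GTT TGA CGC TGA CAT GAA CGA ATG GTC CAT ATA ACA TAG TGA TGC GAC GTC CGA TGC GTG GGG AAG ACC CTT GAG TTC GGC GGA GGT CCA CGT — ATG at 24, stop TAG at 39 → 18 nt.
Largest ORF found is 36 nucleotides < 39, so no.

no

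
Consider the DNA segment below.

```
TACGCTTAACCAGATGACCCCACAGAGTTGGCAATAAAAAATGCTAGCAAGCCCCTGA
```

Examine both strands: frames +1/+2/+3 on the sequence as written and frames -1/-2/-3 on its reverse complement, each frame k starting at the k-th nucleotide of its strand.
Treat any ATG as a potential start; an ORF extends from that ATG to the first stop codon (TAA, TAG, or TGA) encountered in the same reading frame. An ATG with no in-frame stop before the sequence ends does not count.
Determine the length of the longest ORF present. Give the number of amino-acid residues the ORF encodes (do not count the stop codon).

Reverse complement (5'→3'): TCAGGGGCTTGCTAGCATTTTTTATTGCCAACTCTGTGGGGTCATCTGGTTAAGCGTA
Frame +1: TAC GCT TAA CCA GAT GAC CCC ACA GAG TTG GCA ATA AAA AAT GCT AGC AAG CCC CTG — no ATG→stop ORF.
Frame +2: ACG CTT AAC CAG ATG ACC CCA CAG AGT TGG CAA TAA AAA ATG CTA GCA AGC CCC TGA — ATG at 14, stop TAA at 35 → 24 nt; ATG at 41, stop TGA at 56 → 18 nt.
Frame +3: CGC TTA ACC AGA TGA CCC CAC AGA GTT GGC AAT AAA AAA TGC TAG CAA GCC CCT — no ATG→stop ORF.
Frame -1: TCA GGG GCT TGC TAG CAT TTT TTA TTG CCA ACT CTG TGG GGT CAT CTG GTT AAG CGT — no ATG→stop ORF.
Frame -2: CAG GGG CTT GCT AGC ATT TTT TAT TGC CAA CTC TGT GGG GTC ATC TGG TTA AGC GTA — no ATG→stop ORF.
Frame -3: AGG GGC TTG CTA GCA TTT TTT ATT GCC AAC TCT GTG GGG TCA TCT GGT TAA GCG — no ATG→stop ORF.
Longest: frame +2, positions 14–37, 24 nt = 8 codons = 7 aa. → 7 amino acids.

7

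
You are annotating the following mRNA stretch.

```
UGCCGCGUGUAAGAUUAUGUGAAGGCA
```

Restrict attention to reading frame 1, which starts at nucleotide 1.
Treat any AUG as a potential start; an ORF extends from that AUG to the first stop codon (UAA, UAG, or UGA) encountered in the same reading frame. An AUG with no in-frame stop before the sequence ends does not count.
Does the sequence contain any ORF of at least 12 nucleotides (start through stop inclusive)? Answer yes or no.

no

Frame 1: UGC CGC GUG UAA GAU UAU GUG AAG GCA — no AUG→stop ORF.
Largest ORF found is 0 nucleotides < 12, so no.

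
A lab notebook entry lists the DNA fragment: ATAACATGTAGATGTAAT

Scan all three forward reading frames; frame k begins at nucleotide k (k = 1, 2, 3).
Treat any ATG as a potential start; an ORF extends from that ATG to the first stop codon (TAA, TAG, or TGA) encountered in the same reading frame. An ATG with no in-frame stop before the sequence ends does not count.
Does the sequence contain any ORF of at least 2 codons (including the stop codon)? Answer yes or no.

yes

Frame 1: ATA ACA TGT AGA TGT AAT — no ATG→stop ORF.
Frame 2: TAA CAT GTA GAT GTA — no ATG→stop ORF.
Frame 3: AAC ATG TAG ATG TAA — ATG at 6, stop TAG at 9 → 6 nt; ATG at 12, stop TAA at 15 → 6 nt.
Frame 3 has an ORF of 2 codons (positions 6–11) ≥ 2, so yes.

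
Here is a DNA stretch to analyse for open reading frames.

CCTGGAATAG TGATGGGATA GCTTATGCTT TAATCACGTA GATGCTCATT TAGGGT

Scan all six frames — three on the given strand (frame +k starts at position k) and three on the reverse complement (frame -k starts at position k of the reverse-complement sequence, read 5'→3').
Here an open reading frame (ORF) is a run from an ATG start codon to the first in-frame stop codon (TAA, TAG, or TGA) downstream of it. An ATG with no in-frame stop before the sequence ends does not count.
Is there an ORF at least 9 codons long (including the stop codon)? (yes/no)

Reverse complement (5'→3'): ACCCTAAATGAGCATCTACGTGATTAAAGCATAAGCTATCCCATCACTATTCCAGG
Frame +1: CCT GGA ATA GTG ATG GGA TAG CTT ATG CTT TAA TCA CGT AGA TGC TCA TTT AGG — ATG at 13, stop TAG at 19 → 9 nt; ATG at 25, stop TAA at 31 → 9 nt.
Frame +2: CTG GAA TAG TGA TGG GAT AGC TTA TGC TTT AAT CAC GTA GAT GCT CAT TTA GGG — no ATG→stop ORF.
Frame +3: TGG AAT AGT GAT GGG ATA GCT TAT GCT TTA ATC ACG TAG ATG CTC ATT TAG GGT — ATG at 42, stop TAG at 51 → 12 nt.
Frame -1: ACC CTA AAT GAG CAT CTA CGT GAT TAA AGC ATA AGC TAT CCC ATC ACT ATT CCA — no ATG→stop ORF.
Frame -2: CCC TAA ATG AGC ATC TAC GTG ATT AAA GCA TAA GCT ATC CCA TCA CTA TTC CAG — ATG at 8, stop TAA at 32 → 27 nt.
Frame -3: CCT AAA TGA GCA TCT ACG TGA TTA AAG CAT AAG CTA TCC CAT CAC TAT TCC AGG — no ATG→stop ORF.
Frame -2 has an ORF of 9 codons (positions 8–34) ≥ 9, so yes.

yes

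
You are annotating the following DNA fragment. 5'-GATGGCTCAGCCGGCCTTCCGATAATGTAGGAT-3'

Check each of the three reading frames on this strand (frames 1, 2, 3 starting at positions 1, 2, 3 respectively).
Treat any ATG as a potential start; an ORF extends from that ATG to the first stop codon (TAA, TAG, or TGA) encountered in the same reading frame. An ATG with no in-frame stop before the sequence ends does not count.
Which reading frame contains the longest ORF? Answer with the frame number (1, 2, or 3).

2

Frame 1: GAT GGC TCA GCC GGC CTT CCG ATA ATG TAG GAT — ATG at 25, stop TAG at 28 → 6 nt.
Frame 2: ATG GCT CAG CCG GCC TTC CGA TAA TGT AGG — ATG at 2, stop TAA at 23 → 24 nt.
Frame 3: TGG CTC AGC CGG CCT TCC GAT AAT GTA GGA — no ATG→stop ORF.
Longest ORF is 24 nt in frame 2 (positions 2–25).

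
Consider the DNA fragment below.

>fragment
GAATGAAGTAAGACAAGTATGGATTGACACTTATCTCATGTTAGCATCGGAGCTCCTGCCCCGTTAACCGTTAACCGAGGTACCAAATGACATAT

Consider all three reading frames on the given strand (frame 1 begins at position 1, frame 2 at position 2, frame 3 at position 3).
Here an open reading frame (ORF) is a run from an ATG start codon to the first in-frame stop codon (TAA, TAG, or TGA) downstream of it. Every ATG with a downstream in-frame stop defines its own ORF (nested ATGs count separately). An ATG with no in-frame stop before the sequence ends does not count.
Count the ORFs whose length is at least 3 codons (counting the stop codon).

Frame 1: GAA TGA AGT AAG ACA AGT ATG GAT TGA CAC TTA TCT CAT GTT AGC ATC GGA GCT CCT GCC CCG TTA ACC GTT AAC CGA GGT ACC AAA TGA CAT — ATG at 19, stop TGA at 25 → 9 nt.
Frame 2: AAT GAA GTA AGA CAA GTA TGG ATT GAC ACT TAT CTC ATG TTA GCA TCG GAG CTC CTG CCC CGT TAA CCG TTA ACC GAG GTA CCA AAT GAC ATA — ATG at 38, stop TAA at 65 → 30 nt.
Frame 3: ATG AAG TAA GAC AAG TAT GGA TTG ACA CTT ATC TCA TGT TAG CAT CGG AGC TCC TGC CCC GTT AAC CGT TAA CCG AGG TAC CAA ATG ACA TAT — ATG at 3, stop TAA at 9 → 9 nt.
ORFs ≥ 3 codons: frame 1 19–27 (3 codons), frame 2 38–67 (10 codons), frame 3 3–11 (3 codons). Count = 3.

3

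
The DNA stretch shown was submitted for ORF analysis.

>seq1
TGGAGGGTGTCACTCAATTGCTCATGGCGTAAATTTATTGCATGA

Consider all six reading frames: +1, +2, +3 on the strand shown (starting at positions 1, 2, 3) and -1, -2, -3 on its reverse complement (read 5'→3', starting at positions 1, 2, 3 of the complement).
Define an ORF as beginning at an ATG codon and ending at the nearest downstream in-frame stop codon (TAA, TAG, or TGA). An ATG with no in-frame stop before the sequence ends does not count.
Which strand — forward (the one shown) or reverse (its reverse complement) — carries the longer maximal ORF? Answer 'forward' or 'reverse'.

reverse

Reverse complement (5'→3'): TCATGCAATAAATTTACGCCATGAGCAATTGAGTGACACCCTCCA
Frame +1: TGG AGG GTG TCA CTC AAT TGC TCA TGG CGT AAA TTT ATT GCA TGA — no ATG→stop ORF.
Frame +2: GGA GGG TGT CAC TCA ATT GCT CAT GGC GTA AAT TTA TTG CAT — no ATG→stop ORF.
Frame +3: GAG GGT GTC ACT CAA TTG CTC ATG GCG TAA ATT TAT TGC ATG — ATG at 24, stop TAA at 30 → 9 nt.
Frame -1: TCA TGC AAT AAA TTT ACG CCA TGA GCA ATT GAG TGA CAC CCT CCA — no ATG→stop ORF.
Frame -2: CAT GCA ATA AAT TTA CGC CAT GAG CAA TTG AGT GAC ACC CTC — no ATG→stop ORF.
Frame -3: ATG CAA TAA ATT TAC GCC ATG AGC AAT TGA GTG ACA CCC TCC — ATG at 3, stop TAA at 9 → 9 nt; ATG at 21, stop TGA at 30 → 12 nt.
Forward-strand max 9 nt; reverse-strand max 12 nt. The reverse strand has the longer ORF.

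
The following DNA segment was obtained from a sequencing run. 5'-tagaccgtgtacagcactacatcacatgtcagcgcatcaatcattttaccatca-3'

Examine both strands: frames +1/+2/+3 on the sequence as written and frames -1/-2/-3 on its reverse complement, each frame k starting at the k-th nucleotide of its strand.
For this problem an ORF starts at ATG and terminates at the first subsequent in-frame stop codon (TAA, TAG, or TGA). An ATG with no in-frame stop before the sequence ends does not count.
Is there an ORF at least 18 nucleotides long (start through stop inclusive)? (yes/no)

no

Reverse complement (5'→3'): TGATGGTAAAATGATTGATGCGCTGACATGTGATGTAGTGCTGTACACGGTCTA
Frame +1: TAG ACC GTG TAC AGC ACT ACA TCA CAT GTC AGC GCA TCA ATC ATT TTA CCA TCA — no ATG→stop ORF.
Frame +2: AGA CCG TGT ACA GCA CTA CAT CAC ATG TCA GCG CAT CAA TCA TTT TAC CAT — no ATG→stop ORF.
Frame +3: GAC CGT GTA CAG CAC TAC ATC ACA TGT CAG CGC ATC AAT CAT TTT ACC ATC — no ATG→stop ORF.
Frame -1: TGA TGG TAA AAT GAT TGA TGC GCT GAC ATG TGA TGT AGT GCT GTA CAC GGT CTA — ATG at 28, stop TGA at 31 → 6 nt.
Frame -2: GAT GGT AAA ATG ATT GAT GCG CTG ACA TGT GAT GTA GTG CTG TAC ACG GTC — no ATG→stop ORF.
Frame -3: ATG GTA AAA TGA TTG ATG CGC TGA CAT GTG ATG TAG TGC TGT ACA CGG TCT — ATG at 3, stop TGA at 12 → 12 nt; ATG at 18, stop TGA at 24 → 9 nt; ATG at 33, stop TAG at 36 → 6 nt.
Largest ORF found is 12 nucleotides < 18, so no.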